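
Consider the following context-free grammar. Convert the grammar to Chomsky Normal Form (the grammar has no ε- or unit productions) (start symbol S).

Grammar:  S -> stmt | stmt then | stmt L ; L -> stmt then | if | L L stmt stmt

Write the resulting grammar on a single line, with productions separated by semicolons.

Introduce a nonterminal for each terminal appearing in a rule of length ≥ 2: X1 → stmt, X2 → then.
Binarize each right-hand side of length ≥ 3 by chaining fresh nonterminals (Y1, Y2, …): affected rules were L → L L X1 X1.

S -> stmt | X1 X2 | X1 L; L -> X1 X2 | if | L Y1; X1 -> stmt; X2 -> then; Y1 -> L Y2; Y2 -> X1 X1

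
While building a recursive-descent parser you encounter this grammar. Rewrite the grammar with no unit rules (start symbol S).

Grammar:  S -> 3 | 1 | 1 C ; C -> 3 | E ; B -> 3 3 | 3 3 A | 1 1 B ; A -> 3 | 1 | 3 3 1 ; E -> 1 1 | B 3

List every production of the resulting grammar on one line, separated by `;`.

S -> 3 | 1 | 1 C; C -> 1 1 | B 3 | 3; B -> 3 3 | 3 3 A | 1 1 B; A -> 3 | 1 | 3 3 1; E -> 1 1 | B 3

Unit pairs: C ⇒* {E}.
For each unit pair (A, B), copy every non-unit production of B to A, then drop all unit productions.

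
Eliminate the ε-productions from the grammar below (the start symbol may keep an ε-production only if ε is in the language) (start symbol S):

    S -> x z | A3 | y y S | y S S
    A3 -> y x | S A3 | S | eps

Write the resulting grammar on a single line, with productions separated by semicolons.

S -> x z | A3 | y y S | y y | y S S | y S | y | ε; A3 -> y x | S A3 | S

Nullable set = {A3, S}.
ε ∈ L(G) since S is nullable, so keep S → ε.
Add the nullable-subset variants: S → y y S gives y y S | y y. S → y S S gives y S S | y S | y. A3 → S A3 gives S A3 | S.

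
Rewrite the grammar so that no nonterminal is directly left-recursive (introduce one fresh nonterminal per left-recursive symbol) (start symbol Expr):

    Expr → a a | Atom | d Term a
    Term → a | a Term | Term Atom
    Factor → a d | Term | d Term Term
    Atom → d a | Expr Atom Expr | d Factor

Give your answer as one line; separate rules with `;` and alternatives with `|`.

Term is directly left-recursive.
For Term: α = {Atom}, β = {a, a Term}. Rewrite as Term → β Term1 and Term1 → α Term1 | ε.

Expr → a a | Atom | d Term a; Term → a Term1 | a Term Term1; Factor → a d | Term | d Term Term; Atom → d a | Expr Atom Expr | d Factor; Term1 → Atom Term1 | ε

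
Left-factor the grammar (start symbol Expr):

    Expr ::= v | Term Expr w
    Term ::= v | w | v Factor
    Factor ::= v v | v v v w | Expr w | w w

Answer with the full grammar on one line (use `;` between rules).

Term has alternatives sharing prefix 'v': factor to Term → v Term1 with Term1 → ε | Factor.
Factor has alternatives sharing prefix 'v v': factor to Factor → v v Factor1 with Factor1 → ε | v w.

Expr ::= v | Term Expr w; Term ::= w | v Term1; Factor ::= Expr w | w w | v v Factor1; Term1 ::= ε | Factor; Factor1 ::= ε | v w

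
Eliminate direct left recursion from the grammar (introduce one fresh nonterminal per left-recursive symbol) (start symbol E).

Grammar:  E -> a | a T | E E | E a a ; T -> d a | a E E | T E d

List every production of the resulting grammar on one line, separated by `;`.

E -> a E' | a T E'; T -> d a T' | a E E T'; E' -> E E' | a a E' | ε; T' -> E d T' | ε

E, T are directly left-recursive.
For E: α = {E, a a}, β = {a, a T}. Rewrite as E → β E' and E' → α E' | ε.
For T: α = {E d}, β = {d a, a E E}. Rewrite as T → β T' and T' → α T' | ε.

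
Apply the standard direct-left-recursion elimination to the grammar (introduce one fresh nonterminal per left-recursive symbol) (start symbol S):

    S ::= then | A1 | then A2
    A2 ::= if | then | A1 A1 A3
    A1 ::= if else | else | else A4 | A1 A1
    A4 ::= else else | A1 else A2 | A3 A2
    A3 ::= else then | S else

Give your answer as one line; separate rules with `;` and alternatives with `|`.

S ::= then | A1 | then A2; A2 ::= if | then | A1 A1 A3; A1 ::= if else A1' | else A1' | else A4 A1'; A4 ::= else else | A1 else A2 | A3 A2; A3 ::= else then | S else; A1' ::= A1 A1' | ε

Left recursion appears on A1.
For A1: α = {A1}, β = {if else, else, else A4}. Rewrite as A1 → β A1' and A1' → α A1' | ε.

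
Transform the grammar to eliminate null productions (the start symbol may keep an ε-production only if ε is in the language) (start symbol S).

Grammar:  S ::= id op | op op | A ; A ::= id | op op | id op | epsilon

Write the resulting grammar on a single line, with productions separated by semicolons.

S ::= id op | op op | A | epsilon; A ::= id | op op | id op

Nullable nonterminals: {A, S}.
ε ∈ L(G) since S is nullable, so keep S → ε.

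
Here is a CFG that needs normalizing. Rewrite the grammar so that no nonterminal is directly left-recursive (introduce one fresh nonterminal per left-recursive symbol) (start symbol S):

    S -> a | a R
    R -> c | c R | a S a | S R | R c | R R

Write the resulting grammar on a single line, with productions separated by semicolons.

R is directly left-recursive.
For R: α = {c, R}, β = {c, c R, a S a, S R}. Rewrite as R → β R' and R' → α R' | ε.

S -> a | a R; R -> c R' | c R R' | a S a R' | S R R'; R' -> c R' | R R' | ε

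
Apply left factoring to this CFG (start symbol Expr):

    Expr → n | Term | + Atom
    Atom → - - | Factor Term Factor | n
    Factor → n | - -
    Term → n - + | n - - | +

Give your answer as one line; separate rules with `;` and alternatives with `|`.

Expr → n | Term | + Atom; Atom → - - | Factor Term Factor | n; Factor → n | - -; Term → + | n - Term1; Term1 → + | -

Term has alternatives sharing prefix 'n -': factor to Term → n - Term1 with Term1 → + | -.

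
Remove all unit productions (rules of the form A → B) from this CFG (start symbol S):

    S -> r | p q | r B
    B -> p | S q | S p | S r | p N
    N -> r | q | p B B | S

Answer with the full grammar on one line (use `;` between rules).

Unit pairs: N ⇒* {S}.
For each unit pair (A, B), copy every non-unit production of B to A, then drop all unit productions.

S -> r | p q | r B; B -> p | S q | S p | S r | p N; N -> r | p q | r B | q | p B B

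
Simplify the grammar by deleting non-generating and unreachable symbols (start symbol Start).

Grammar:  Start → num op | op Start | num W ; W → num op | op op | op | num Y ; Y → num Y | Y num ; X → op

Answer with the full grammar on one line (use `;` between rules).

Start → num op | op Start | num W; W → num op | op op | op

Generating nonterminals: {Start, W, X}.
Reachable from Start after that: {Start, W}.
Removed useless symbols: {X, Y} and every production mentioning them.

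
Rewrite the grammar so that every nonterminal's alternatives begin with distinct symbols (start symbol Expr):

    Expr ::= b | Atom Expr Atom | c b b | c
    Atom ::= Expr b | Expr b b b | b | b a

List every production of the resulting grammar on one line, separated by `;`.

Expr ::= b | Atom Expr Atom | c Expr1; Atom ::= Expr b Atom1 | b Atom2; Expr1 ::= b b | ε; Atom1 ::= ε | b b; Atom2 ::= ε | a

Expr has alternatives sharing prefix 'c': factor to Expr → c Expr1 with Expr1 → b b | ε.
Atom has alternatives sharing prefix 'Expr b': factor to Atom → Expr b Atom1 with Atom1 → ε | b b.
Atom has alternatives sharing prefix 'b': factor to Atom → b Atom2 with Atom2 → ε | a.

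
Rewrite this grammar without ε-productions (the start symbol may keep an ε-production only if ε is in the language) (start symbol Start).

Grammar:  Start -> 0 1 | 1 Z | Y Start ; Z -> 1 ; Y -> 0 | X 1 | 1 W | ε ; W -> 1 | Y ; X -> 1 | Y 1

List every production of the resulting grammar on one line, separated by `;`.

Start -> 0 1 | 1 Z | Y Start; Z -> 1; Y -> 0 | X 1 | 1 W | 1; W -> 1 | Y; X -> 1 | Y 1

Nullable set = {W, Y}.
ε ∉ L(G), so no ε-production is kept.
For each production, add variants omitting each subset of nullable occurrences: Y → 1 W gives 1 W | 1.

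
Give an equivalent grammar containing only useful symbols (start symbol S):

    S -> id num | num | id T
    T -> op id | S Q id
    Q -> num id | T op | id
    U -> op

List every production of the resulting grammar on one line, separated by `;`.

Generating nonterminals: {Q, S, T, U}.
Reachable from S after that: {Q, S, T}.
Removed useless symbols: {U} and every production mentioning them.

S -> id num | num | id T; T -> op id | S Q id; Q -> num id | T op | id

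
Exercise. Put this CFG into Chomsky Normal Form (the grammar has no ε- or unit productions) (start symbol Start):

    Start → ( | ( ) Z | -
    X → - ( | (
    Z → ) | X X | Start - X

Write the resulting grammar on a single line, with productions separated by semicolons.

Start → ( | X1 Y1 | -; X → X3 X1 | (; Z → ) | X X | Start Y2; X1 → (; X2 → ); X3 → -; Y1 → X2 Z; Y2 → X3 X

Introduce a nonterminal for each terminal appearing in a rule of length ≥ 2: X1 → (, X2 → ), X3 → -.
Binarize each right-hand side of length ≥ 3 by chaining fresh nonterminals (Y1, Y2, …): affected rules were Start → X1 X2 Z; Z → Start X3 X.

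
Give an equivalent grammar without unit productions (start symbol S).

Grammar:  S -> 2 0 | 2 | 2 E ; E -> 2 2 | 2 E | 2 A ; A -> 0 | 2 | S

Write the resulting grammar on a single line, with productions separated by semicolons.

Unit pairs: A ⇒* {S}.
For every A with A ⇒* B via unit rules, add B's non-unit alternatives to A; then delete every rule of the form X → Y.

S -> 2 0 | 2 | 2 E; E -> 2 2 | 2 E | 2 A; A -> 2 0 | 2 | 2 E | 0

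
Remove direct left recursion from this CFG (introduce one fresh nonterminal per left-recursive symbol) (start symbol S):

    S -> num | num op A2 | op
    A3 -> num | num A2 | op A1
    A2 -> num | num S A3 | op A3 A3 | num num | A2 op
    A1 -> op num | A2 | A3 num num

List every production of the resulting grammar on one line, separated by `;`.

S -> num | num op A2 | op; A3 -> num | num A2 | op A1; A2 -> num A2' | num S A3 A2' | op A3 A3 A2' | num num A2'; A1 -> op num | A2 | A3 num num; A2' -> op A2' | eps

Left recursion appears on A2.
For A2: α = {op}, β = {num, num S A3, op A3 A3, num num}. Rewrite as A2 → β A2' and A2' → α A2' | ε.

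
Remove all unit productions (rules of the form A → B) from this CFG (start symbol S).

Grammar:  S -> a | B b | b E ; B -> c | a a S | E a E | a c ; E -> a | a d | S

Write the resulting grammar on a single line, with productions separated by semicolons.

Unit pairs: E ⇒* {S}.
For each unit pair (A, B), copy every non-unit production of B to A, then drop all unit productions.

S -> a | B b | b E; B -> c | a a S | E a E | a c; E -> a | a d | B b | b E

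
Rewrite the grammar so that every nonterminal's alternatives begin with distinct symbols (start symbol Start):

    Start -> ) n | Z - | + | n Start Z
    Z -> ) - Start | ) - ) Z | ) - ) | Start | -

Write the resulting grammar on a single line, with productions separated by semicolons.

Z has alternatives sharing prefix ') -': factor to Z → ) - Z1 with Z1 → Start | ) Z | ).
Z1 has alternatives sharing prefix ')': factor to Z1 → ) Z11 with Z11 → Z | ε.

Start -> ) n | Z - | + | n Start Z; Z -> Start | - | ) - Z1; Z1 -> Start | ) Z11; Z11 -> Z | ε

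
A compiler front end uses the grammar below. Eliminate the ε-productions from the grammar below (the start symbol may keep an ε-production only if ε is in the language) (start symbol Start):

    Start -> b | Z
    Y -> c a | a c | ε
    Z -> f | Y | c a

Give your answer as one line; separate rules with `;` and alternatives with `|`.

Start -> b | Z | ε; Y -> c a | a c; Z -> f | Y | c a

Nullable nonterminals: {Start, Y, Z}.
ε ∈ L(G) since Start is nullable, so keep Start → ε.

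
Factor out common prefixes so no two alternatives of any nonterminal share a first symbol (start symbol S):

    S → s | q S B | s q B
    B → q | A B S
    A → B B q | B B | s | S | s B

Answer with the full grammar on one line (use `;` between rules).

S has alternatives sharing prefix 's': factor to S → s S' with S' → ε | q B.
A has alternatives sharing prefix 'B B': factor to A → B B A' with A' → q | ε.
A has alternatives sharing prefix 's': factor to A → s A'' with A'' → ε | B.

S → q S B | s S'; B → q | A B S; A → S | B B A' | s A''; S' → ε | q B; A' → q | ε; A'' → ε | B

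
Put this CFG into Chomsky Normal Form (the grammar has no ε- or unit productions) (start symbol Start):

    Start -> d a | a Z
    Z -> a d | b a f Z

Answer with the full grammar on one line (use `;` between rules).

Introduce a nonterminal for each terminal appearing in a rule of length ≥ 2: X1 → d, X2 → a, X3 → b, X4 → f.
Binarize each right-hand side of length ≥ 3 by chaining fresh nonterminals (Y1, Y2, …): affected rules were Z → X3 X2 X4 Z.

Start -> X1 X2 | X2 Z; Z -> X2 X1 | X3 Y1; X1 -> d; X2 -> a; X3 -> b; X4 -> f; Y1 -> X2 Y2; Y2 -> X4 Z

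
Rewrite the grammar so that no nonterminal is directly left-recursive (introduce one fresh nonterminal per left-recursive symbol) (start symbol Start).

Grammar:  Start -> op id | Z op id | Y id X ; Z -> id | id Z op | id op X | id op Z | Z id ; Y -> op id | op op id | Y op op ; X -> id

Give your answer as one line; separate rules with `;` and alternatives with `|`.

Start -> op id | Z op id | Y id X; Z -> id Z1 | id Z op Z1 | id op X Z1 | id op Z Z1; Y -> op id Y1 | op op id Y1; X -> id; Z1 -> id Z1 | ε; Y1 -> op op Y1 | ε

Directly left-recursive nonterminals: Z, Y.
For Z: α = {id}, β = {id, id Z op, id op X, id op Z}. Rewrite as Z → β Z1 and Z1 → α Z1 | ε.
For Y: α = {op op}, β = {op id, op op id}. Rewrite as Y → β Y1 and Y1 → α Y1 | ε.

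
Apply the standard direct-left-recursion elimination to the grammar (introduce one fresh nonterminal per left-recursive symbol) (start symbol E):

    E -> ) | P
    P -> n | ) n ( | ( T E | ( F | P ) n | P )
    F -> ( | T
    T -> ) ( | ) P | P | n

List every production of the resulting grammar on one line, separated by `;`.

E -> ) | P; P -> n P' | ) n ( P' | ( T E P' | ( F P'; F -> ( | T; T -> ) ( | ) P | P | n; P' -> ) n P' | ) P' | ε

P is directly left-recursive.
For P: α = {) n, )}, β = {n, ) n (, ( T E, ( F}. Rewrite as P → β P' and P' → α P' | ε.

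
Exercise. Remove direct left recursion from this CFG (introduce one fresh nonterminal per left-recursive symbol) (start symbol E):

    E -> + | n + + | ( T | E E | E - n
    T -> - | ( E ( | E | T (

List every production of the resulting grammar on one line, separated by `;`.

E -> + E' | n + + E' | ( T E'; T -> - T' | ( E ( T' | E T'; E' -> E E' | - n E' | ε; T' -> ( T' | ε

Directly left-recursive nonterminals: E, T.
For E: α = {E, - n}, β = {+, n + +, ( T}. Rewrite as E → β E' and E' → α E' | ε.
For T: α = {(}, β = {-, ( E (, E}. Rewrite as T → β T' and T' → α T' | ε.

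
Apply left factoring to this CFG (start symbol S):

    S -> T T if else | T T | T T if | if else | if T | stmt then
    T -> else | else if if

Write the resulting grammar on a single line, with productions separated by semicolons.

S -> stmt then | T T S' | if S''; T -> else T'; S' -> ε | if S'''; S'' -> else | T; T' -> ε | if if; S''' -> else | ε

S has alternatives sharing prefix 'T T': factor to S → T T S' with S' → if else | ε | if.
S has alternatives sharing prefix 'if': factor to S → if S'' with S'' → else | T.
T has alternatives sharing prefix 'else': factor to T → else T' with T' → ε | if if.
S' has alternatives sharing prefix 'if': factor to S' → if S''' with S''' → else | ε.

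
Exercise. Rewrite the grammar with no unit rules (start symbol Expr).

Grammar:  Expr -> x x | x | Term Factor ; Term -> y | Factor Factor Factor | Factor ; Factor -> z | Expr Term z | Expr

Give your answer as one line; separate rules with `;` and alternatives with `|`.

Unit pairs: Factor ⇒* {Expr}; Term ⇒* {Expr, Factor}.
Replace each nonterminal's rules with the union of the non-unit rules of every nonterminal it unit-derives.

Expr -> x x | x | Term Factor; Term -> y | Factor Factor Factor | z | Expr Term z | x x | x | Term Factor; Factor -> z | Expr Term z | x x | x | Term Factor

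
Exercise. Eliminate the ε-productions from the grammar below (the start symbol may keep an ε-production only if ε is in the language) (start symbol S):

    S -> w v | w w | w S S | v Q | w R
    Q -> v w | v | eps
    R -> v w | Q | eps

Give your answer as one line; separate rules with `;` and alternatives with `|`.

Nullable nonterminals: {Q, R}.
ε ∉ L(G), so no ε-production is kept.
Add the nullable-subset variants: S → v Q gives v Q | v. S → w R gives w R | w.

S -> w v | w w | w S S | v Q | v | w R | w; Q -> v w | v; R -> v w | Q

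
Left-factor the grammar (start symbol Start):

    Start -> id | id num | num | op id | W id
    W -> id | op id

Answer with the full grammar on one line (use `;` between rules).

Start has alternatives sharing prefix 'id': factor to Start → id Start1 with Start1 → ε | num.

Start -> num | op id | W id | id Start1; W -> id | op id; Start1 -> ε | num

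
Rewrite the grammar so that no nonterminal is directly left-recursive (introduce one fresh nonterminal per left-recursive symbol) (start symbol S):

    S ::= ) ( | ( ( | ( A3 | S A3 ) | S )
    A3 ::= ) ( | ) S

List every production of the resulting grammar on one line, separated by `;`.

Directly left-recursive nonterminal: S.
For S: α = {A3 ), )}, β = {) (, ( (, ( A3}. Rewrite as S → β S' and S' → α S' | ε.

S ::= ) ( S' | ( ( S' | ( A3 S'; A3 ::= ) ( | ) S; S' ::= A3 ) S' | ) S' | ε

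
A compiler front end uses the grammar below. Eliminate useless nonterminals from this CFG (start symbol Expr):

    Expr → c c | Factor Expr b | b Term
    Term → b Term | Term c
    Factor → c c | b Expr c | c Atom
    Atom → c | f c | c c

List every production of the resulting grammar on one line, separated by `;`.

Expr → c c | Factor Expr b; Factor → c c | b Expr c | c Atom; Atom → c | f c | c c

Generating nonterminals: {Atom, Expr, Factor}.
Reachable from Expr after that: {Atom, Expr, Factor}.
Removed useless symbols: {Term} and every production mentioning them.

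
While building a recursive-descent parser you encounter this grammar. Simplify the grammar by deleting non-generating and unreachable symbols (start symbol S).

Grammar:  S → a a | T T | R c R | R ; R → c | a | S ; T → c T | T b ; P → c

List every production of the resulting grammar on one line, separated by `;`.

Generating nonterminals: {P, R, S}.
Reachable from S after that: {R, S}.
Removed useless symbols: {P, T} and every production mentioning them.

S → a a | R c R | R; R → c | a | S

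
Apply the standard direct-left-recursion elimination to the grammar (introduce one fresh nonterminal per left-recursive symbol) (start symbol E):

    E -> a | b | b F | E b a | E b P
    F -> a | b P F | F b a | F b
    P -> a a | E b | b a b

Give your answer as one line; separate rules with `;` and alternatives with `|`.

E -> a E' | b E' | b F E'; F -> a F' | b P F F'; P -> a a | E b | b a b; E' -> b a E' | b P E' | ε; F' -> b a F' | b F' | ε

Left recursion appears on E, F.
For E: α = {b a, b P}, β = {a, b, b F}. Rewrite as E → β E' and E' → α E' | ε.
For F: α = {b a, b}, β = {a, b P F}. Rewrite as F → β F' and F' → α F' | ε.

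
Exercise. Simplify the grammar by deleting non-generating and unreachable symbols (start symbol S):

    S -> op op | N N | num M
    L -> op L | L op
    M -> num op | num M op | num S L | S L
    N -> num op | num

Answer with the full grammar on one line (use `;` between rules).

S -> op op | N N | num M; M -> num op | num M op; N -> num op | num

Generating nonterminals: {M, N, S}.
Reachable from S after that: {M, N, S}.
Removed useless symbols: {L} and every production mentioning them.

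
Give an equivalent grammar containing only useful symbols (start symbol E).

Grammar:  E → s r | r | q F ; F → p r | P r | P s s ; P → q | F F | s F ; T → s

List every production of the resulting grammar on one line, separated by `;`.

E → s r | r | q F; F → p r | P r | P s s; P → q | F F | s F

Generating nonterminals: {E, F, P, T}.
Reachable from E after that: {E, F, P}.
Removed useless symbols: {T} and every production mentioning them.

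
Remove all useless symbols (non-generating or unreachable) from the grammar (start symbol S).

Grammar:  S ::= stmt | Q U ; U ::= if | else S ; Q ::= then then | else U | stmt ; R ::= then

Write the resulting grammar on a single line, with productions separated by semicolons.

Generating nonterminals: {Q, R, S, U}.
Reachable from S after that: {Q, S, U}.
Removed useless symbols: {R} and every production mentioning them.

S ::= stmt | Q U; U ::= if | else S; Q ::= then then | else U | stmt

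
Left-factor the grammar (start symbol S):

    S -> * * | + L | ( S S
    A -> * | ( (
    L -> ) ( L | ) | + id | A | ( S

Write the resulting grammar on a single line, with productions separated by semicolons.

L has alternatives sharing prefix ')': factor to L → ) L' with L' → ( L | ε.

S -> * * | + L | ( S S; A -> * | ( (; L -> + id | A | ( S | ) L'; L' -> ( L | ε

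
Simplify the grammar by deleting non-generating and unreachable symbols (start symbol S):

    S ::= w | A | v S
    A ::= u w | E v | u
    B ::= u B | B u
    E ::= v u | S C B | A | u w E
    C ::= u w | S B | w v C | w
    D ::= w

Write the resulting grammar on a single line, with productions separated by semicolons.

S ::= w | A | v S; A ::= u w | E v | u; E ::= v u | A | u w E

Generating nonterminals: {A, C, D, E, S}.
Reachable from S after that: {A, E, S}.
Removed useless symbols: {B, C, D} and every production mentioning them.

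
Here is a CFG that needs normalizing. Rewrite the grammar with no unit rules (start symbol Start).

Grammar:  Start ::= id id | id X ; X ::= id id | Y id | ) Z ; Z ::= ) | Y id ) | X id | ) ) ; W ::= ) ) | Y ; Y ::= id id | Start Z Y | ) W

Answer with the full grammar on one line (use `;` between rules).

Start ::= id id | id X; X ::= id id | Y id | ) Z; Z ::= ) | Y id ) | X id | ) ); W ::= id id | Start Z Y | ) W | ) ); Y ::= id id | Start Z Y | ) W

Unit pairs: W ⇒* {Y}.
For every A with A ⇒* B via unit rules, add B's non-unit alternatives to A; then delete every rule of the form X → Y.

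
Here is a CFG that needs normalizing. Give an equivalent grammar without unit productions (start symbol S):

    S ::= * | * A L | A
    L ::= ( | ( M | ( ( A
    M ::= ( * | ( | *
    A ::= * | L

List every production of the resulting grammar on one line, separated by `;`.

Unit pairs: A ⇒* {L}; S ⇒* {A, L}.
For each unit pair (A, B), copy every non-unit production of B to A, then drop all unit productions.

S ::= ( | ( M | ( ( A | * | * A L; L ::= ( | ( M | ( ( A; M ::= ( * | ( | *; A ::= ( | ( M | ( ( A | *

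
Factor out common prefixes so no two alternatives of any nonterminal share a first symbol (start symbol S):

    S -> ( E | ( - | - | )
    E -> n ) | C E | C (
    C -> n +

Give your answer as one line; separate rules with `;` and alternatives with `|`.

S has alternatives sharing prefix '(': factor to S → ( S' with S' → E | -.
E has alternatives sharing prefix 'C': factor to E → C E' with E' → E | (.

S -> - | ) | ( S'; E -> n ) | C E'; C -> n +; S' -> E | -; E' -> E | (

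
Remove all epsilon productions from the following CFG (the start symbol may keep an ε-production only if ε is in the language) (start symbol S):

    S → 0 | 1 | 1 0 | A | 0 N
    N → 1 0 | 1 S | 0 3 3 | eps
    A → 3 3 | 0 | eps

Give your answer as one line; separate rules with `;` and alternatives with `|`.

S → 0 | 1 | 1 0 | A | 0 N | eps; N → 1 0 | 1 S | 1 | 0 3 3; A → 3 3 | 0

The nullable symbols are {A, N, S}.
ε ∈ L(G) since S is nullable, so keep S → ε.
For each production, add variants omitting each subset of nullable occurrences: N → 1 S gives 1 S | 1.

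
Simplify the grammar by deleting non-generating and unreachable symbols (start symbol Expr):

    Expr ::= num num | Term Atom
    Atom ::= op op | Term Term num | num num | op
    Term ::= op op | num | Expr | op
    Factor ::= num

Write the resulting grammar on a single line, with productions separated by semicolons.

Expr ::= num num | Term Atom; Atom ::= op op | Term Term num | num num | op; Term ::= op op | num | Expr | op

Generating nonterminals: {Atom, Expr, Factor, Term}.
Reachable from Expr after that: {Atom, Expr, Term}.
Removed useless symbols: {Factor} and every production mentioning them.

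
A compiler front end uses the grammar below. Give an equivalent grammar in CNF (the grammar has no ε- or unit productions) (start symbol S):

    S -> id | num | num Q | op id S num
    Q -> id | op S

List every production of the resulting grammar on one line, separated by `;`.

S -> id | num | X1 Q | X2 Y1; Q -> id | X2 S; X1 -> num; X2 -> op; X3 -> id; Y1 -> X3 Y2; Y2 -> S X1

Introduce a nonterminal for each terminal appearing in a rule of length ≥ 2: X1 → num, X2 → op, X3 → id.
Binarize each right-hand side of length ≥ 3 by chaining fresh nonterminals (Y1, Y2, …): affected rules were S → X2 X3 S X1.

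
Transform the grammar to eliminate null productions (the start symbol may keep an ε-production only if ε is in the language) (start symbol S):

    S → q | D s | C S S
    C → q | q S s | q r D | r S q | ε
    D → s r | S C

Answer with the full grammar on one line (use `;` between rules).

S → q | D s | C S S | S S; C → q | q S s | q r D | r S q; D → s r | S C | S

Nullable set = {C}.
ε ∉ L(G), so no ε-production is kept.
Expand every rule over subsets of its nullable positions: S → C S S gives C S S | S S. D → S C gives S C | S.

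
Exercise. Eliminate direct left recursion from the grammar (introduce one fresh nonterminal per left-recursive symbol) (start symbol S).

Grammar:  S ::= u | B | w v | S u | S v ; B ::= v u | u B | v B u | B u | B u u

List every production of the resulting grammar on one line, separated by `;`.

S, B are directly left-recursive.
For S: α = {u, v}, β = {u, B, w v}. Rewrite as S → β S' and S' → α S' | ε.
For B: α = {u, u u}, β = {v u, u B, v B u}. Rewrite as B → β B' and B' → α B' | ε.

S ::= u S' | B S' | w v S'; B ::= v u B' | u B B' | v B u B'; S' ::= u S' | v S' | epsilon; B' ::= u B' | u u B' | epsilon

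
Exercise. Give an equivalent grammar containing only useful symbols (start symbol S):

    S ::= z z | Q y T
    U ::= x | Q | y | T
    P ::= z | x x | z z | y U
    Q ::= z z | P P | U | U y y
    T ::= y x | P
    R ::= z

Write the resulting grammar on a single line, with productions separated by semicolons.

Generating nonterminals: {P, Q, R, S, T, U}.
Reachable from S after that: {P, Q, S, T, U}.
Removed useless symbols: {R} and every production mentioning them.

S ::= z z | Q y T; U ::= x | Q | y | T; P ::= z | x x | z z | y U; Q ::= z z | P P | U | U y y; T ::= y x | P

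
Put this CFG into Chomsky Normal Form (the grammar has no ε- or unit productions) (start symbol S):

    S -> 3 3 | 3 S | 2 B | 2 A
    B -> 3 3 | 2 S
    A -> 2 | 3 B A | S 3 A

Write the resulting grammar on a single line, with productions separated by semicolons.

Introduce a nonterminal for each terminal appearing in a rule of length ≥ 2: X1 → 3, X2 → 2.
Binarize each right-hand side of length ≥ 3 by chaining fresh nonterminals (Y1, Y2, …): affected rules were A → X1 B A; A → S X1 A.

S -> X1 X1 | X1 S | X2 B | X2 A; B -> X1 X1 | X2 S; A -> 2 | X1 Y1 | S Y2; X1 -> 3; X2 -> 2; Y1 -> B A; Y2 -> X1 A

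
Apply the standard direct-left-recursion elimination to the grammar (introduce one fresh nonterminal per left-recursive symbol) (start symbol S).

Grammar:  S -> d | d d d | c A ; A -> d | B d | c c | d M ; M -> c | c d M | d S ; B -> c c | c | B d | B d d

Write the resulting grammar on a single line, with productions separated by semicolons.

B is directly left-recursive.
For B: α = {d, d d}, β = {c c, c}. Rewrite as B → β B' and B' → α B' | ε.

S -> d | d d d | c A; A -> d | B d | c c | d M; M -> c | c d M | d S; B -> c c B' | c B'; B' -> d B' | d d B' | ε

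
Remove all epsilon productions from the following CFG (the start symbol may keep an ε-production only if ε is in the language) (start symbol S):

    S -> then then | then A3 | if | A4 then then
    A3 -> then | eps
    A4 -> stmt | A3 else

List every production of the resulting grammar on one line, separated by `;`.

Nullable set = {A3}.
ε ∉ L(G), so no ε-production is kept.
Expand every rule over subsets of its nullable positions: S → then A3 gives then A3 | then. A4 → A3 else gives A3 else | else.

S -> then then | then A3 | then | if | A4 then then; A3 -> then; A4 -> stmt | A3 else | else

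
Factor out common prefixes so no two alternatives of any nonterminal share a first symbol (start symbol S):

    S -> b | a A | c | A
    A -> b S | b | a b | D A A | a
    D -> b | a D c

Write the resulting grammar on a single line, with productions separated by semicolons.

A has alternatives sharing prefix 'b': factor to A → b A' with A' → S | ε.
A has alternatives sharing prefix 'a': factor to A → a A'' with A'' → b | ε.

S -> b | a A | c | A; A -> D A A | b A' | a A''; D -> b | a D c; A' -> S | ε; A'' -> b | ε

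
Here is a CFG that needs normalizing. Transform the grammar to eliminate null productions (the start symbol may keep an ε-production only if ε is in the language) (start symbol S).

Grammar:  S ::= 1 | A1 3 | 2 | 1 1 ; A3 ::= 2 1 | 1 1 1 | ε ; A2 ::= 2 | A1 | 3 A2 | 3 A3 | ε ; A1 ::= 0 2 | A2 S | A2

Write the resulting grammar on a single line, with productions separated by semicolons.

S ::= 1 | A1 3 | 3 | 2 | 1 1; A3 ::= 2 1 | 1 1 1; A2 ::= 2 | A1 | 3 A2 | 3 | 3 A3; A1 ::= 0 2 | A2 S | S | A2

Nullable set = {A1, A2, A3}.
ε ∉ L(G), so no ε-production is kept.
Expand every rule over subsets of its nullable positions: S → A1 3 gives A1 3 | 3. A2 → 3 A2 gives 3 A2 | 3. A1 → A2 S gives A2 S | S.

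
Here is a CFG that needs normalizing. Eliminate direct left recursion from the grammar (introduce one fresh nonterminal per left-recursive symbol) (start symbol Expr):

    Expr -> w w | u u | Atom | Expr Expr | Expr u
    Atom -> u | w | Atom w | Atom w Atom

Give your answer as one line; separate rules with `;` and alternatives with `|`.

Expr -> w w Expr1 | u u Expr1 | Atom Expr1; Atom -> u Atom1 | w Atom1; Expr1 -> Expr Expr1 | u Expr1 | eps; Atom1 -> w Atom1 | w Atom Atom1 | eps

Directly left-recursive nonterminals: Expr, Atom.
For Expr: α = {Expr, u}, β = {w w, u u, Atom}. Rewrite as Expr → β Expr1 and Expr1 → α Expr1 | ε.
For Atom: α = {w, w Atom}, β = {u, w}. Rewrite as Atom → β Atom1 and Atom1 → α Atom1 | ε.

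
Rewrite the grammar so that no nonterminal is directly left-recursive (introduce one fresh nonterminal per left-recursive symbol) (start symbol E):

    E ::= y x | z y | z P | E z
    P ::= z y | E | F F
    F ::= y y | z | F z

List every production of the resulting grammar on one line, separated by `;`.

E ::= y x E' | z y E' | z P E'; P ::= z y | E | F F; F ::= y y F' | z F'; E' ::= z E' | ε; F' ::= z F' | ε

E, F are directly left-recursive.
For E: α = {z}, β = {y x, z y, z P}. Rewrite as E → β E' and E' → α E' | ε.
For F: α = {z}, β = {y y, z}. Rewrite as F → β F' and F' → α F' | ε.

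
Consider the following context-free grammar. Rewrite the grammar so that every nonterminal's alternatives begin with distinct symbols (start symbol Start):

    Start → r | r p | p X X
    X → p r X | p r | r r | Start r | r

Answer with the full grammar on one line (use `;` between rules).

Start → p X X | r Start1; X → Start r | p r X1 | r X2; Start1 → ε | p; X1 → X | ε; X2 → r | ε

Start has alternatives sharing prefix 'r': factor to Start → r Start1 with Start1 → ε | p.
X has alternatives sharing prefix 'p r': factor to X → p r X1 with X1 → X | ε.
X has alternatives sharing prefix 'r': factor to X → r X2 with X2 → r | ε.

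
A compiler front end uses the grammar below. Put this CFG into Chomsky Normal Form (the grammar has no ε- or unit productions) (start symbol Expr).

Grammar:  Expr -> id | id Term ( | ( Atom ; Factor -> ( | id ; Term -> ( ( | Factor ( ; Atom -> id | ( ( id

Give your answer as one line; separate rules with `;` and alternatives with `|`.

Expr -> id | X1 Y1 | X2 Atom; Factor -> ( | id; Term -> X2 X2 | Factor X2; Atom -> id | X2 Y2; X1 -> id; X2 -> (; Y1 -> Term X2; Y2 -> X2 X1

Introduce a nonterminal for each terminal appearing in a rule of length ≥ 2: X1 → id, X2 → (.
Binarize each right-hand side of length ≥ 3 by chaining fresh nonterminals (Y1, Y2, …): affected rules were Expr → X1 Term X2; Atom → X2 X2 X1.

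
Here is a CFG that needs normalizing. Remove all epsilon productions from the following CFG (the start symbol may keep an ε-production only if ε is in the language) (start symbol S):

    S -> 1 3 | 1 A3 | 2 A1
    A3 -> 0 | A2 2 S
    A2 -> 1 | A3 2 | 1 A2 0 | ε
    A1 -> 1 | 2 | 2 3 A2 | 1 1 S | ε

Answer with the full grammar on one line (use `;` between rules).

S -> 1 3 | 1 A3 | 2 A1 | 2; A3 -> 0 | A2 2 S | 2 S; A2 -> 1 | A3 2 | 1 A2 0 | 1 0; A1 -> 1 | 2 | 2 3 A2 | 2 3 | 1 1 S

Nullable set = {A1, A2}.
ε ∉ L(G), so no ε-production is kept.
For each production, add variants omitting each subset of nullable occurrences: S → 2 A1 gives 2 A1 | 2. A3 → A2 2 S gives A2 2 S | 2 S. A2 → 1 A2 0 gives 1 A2 0 | 1 0. A1 → 2 3 A2 gives 2 3 A2 | 2 3.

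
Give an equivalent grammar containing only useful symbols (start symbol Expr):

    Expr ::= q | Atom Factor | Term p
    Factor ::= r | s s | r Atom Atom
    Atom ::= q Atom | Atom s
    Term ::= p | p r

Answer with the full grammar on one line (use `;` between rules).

Generating nonterminals: {Expr, Factor, Term}.
Reachable from Expr after that: {Expr, Term}.
Removed useless symbols: {Atom, Factor} and every production mentioning them.

Expr ::= q | Term p; Term ::= p | p r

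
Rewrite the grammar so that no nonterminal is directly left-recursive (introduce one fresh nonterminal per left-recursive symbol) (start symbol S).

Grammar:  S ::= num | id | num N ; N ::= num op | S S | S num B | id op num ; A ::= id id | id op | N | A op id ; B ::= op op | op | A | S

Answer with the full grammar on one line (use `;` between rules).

S ::= num | id | num N; N ::= num op | S S | S num B | id op num; A ::= id id A' | id op A' | N A'; B ::= op op | op | A | S; A' ::= op id A' | ε

Directly left-recursive nonterminal: A.
For A: α = {op id}, β = {id id, id op, N}. Rewrite as A → β A' and A' → α A' | ε.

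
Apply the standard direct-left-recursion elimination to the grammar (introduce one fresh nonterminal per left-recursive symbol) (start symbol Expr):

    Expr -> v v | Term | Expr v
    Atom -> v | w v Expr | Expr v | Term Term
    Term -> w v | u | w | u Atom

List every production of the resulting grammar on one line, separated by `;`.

Expr is directly left-recursive.
For Expr: α = {v}, β = {v v, Term}. Rewrite as Expr → β Expr1 and Expr1 → α Expr1 | ε.

Expr -> v v Expr1 | Term Expr1; Atom -> v | w v Expr | Expr v | Term Term; Term -> w v | u | w | u Atom; Expr1 -> v Expr1 | ε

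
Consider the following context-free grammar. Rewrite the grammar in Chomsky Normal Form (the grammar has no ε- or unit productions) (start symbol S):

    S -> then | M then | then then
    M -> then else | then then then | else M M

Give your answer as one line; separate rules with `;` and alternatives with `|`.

S -> then | M X1 | X1 X1; M -> X1 X2 | X1 Y1 | X2 Y2; X1 -> then; X2 -> else; Y1 -> X1 X1; Y2 -> M M

Introduce a nonterminal for each terminal appearing in a rule of length ≥ 2: X1 → then, X2 → else.
Binarize each right-hand side of length ≥ 3 by chaining fresh nonterminals (Y1, Y2, …): affected rules were M → X1 X1 X1; M → X2 M M.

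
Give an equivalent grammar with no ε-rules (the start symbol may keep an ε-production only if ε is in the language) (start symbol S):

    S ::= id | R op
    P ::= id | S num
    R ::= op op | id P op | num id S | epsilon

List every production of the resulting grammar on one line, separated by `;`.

Nullable nonterminals: {R}.
ε ∉ L(G), so no ε-production is kept.
Expand every rule over subsets of its nullable positions: S → R op gives R op | op.

S ::= id | R op | op; P ::= id | S num; R ::= op op | id P op | num id S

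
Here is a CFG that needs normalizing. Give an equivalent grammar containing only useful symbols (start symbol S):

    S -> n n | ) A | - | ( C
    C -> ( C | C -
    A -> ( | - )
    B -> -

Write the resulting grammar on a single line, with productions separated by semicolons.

Generating nonterminals: {A, B, S}.
Reachable from S after that: {A, S}.
Removed useless symbols: {B, C} and every production mentioning them.

S -> n n | ) A | -; A -> ( | - )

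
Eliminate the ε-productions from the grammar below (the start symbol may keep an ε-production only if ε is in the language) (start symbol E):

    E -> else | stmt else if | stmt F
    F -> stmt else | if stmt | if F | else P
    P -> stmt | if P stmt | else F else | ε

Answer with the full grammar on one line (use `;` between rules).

E -> else | stmt else if | stmt F; F -> stmt else | if stmt | if F | else P | else; P -> stmt | if P stmt | if stmt | else F else

The nullable symbols are {P}.
ε ∉ L(G), so no ε-production is kept.
Add the nullable-subset variants: F → else P gives else P | else. P → if P stmt gives if P stmt | if stmt.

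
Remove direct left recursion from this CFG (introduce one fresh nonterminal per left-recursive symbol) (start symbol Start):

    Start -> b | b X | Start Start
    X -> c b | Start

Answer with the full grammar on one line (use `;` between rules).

Start -> b Start1 | b X Start1; X -> c b | Start; Start1 -> Start Start1 | ε

Directly left-recursive nonterminal: Start.
For Start: α = {Start}, β = {b, b X}. Rewrite as Start → β Start1 and Start1 → α Start1 | ε.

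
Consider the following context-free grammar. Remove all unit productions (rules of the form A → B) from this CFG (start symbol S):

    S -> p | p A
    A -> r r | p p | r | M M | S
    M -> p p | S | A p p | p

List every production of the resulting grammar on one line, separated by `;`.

Unit pairs: A ⇒* {S}; M ⇒* {S}.
For each unit pair (A, B), copy every non-unit production of B to A, then drop all unit productions.

S -> p | p A; A -> p | p A | r r | p p | r | M M; M -> p | p A | p p | A p p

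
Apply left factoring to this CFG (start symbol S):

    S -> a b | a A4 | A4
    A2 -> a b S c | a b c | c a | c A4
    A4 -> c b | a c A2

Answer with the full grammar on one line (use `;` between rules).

S has alternatives sharing prefix 'a': factor to S → a S' with S' → b | A4.
A2 has alternatives sharing prefix 'a b': factor to A2 → a b A2' with A2' → S c | c.
A2 has alternatives sharing prefix 'c': factor to A2 → c A2'' with A2'' → a | A4.

S -> A4 | a S'; A2 -> a b A2' | c A2''; A4 -> c b | a c A2; S' -> b | A4; A2' -> S c | c; A2'' -> a | A4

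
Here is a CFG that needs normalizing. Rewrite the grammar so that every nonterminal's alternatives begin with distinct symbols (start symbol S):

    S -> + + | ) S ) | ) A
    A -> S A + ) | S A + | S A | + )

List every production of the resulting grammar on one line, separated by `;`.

S -> + + | ) S'; A -> + ) | S A A'; S' -> S ) | A; A' -> ε | + A''; A'' -> ) | ε

S has alternatives sharing prefix ')': factor to S → ) S' with S' → S ) | A.
A has alternatives sharing prefix 'S A': factor to A → S A A' with A' → + ) | + | ε.
A' has alternatives sharing prefix '+': factor to A' → + A'' with A'' → ) | ε.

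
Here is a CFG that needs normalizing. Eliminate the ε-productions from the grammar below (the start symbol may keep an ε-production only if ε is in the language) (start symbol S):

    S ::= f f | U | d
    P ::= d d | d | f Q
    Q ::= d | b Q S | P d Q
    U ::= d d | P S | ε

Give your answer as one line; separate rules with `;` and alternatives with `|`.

The nullable symbols are {S, U}.
ε ∈ L(G) since S is nullable, so keep S → ε.
Expand every rule over subsets of its nullable positions: Q → b Q S gives b Q S | b Q. U → P S gives P S | P.

S ::= f f | U | d | ε; P ::= d d | d | f Q; Q ::= d | b Q S | b Q | P d Q; U ::= d d | P S | P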